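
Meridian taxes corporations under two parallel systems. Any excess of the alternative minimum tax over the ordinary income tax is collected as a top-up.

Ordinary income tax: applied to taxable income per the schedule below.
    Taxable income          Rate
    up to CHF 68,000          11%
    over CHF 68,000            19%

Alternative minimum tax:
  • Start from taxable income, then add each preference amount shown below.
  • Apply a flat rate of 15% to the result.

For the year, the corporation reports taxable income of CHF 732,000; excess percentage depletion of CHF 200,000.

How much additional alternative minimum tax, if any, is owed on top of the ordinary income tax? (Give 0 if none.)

Alternative minimum tax:
  Adjusted income: CHF 732,000 + CHF 200,000 = CHF 932,000
  CHF 932,000 × 15% = CHF 139,800

Ordinary income tax:
  CHF 68,000 × 11% = CHF 7,480
  CHF 664,000 × 19% = CHF 126,160
  → CHF 133,640

Excess of alternative minimum tax over ordinary income tax: CHF 139,800 − CHF 133,640 = CHF 6,160.

CHF 6,160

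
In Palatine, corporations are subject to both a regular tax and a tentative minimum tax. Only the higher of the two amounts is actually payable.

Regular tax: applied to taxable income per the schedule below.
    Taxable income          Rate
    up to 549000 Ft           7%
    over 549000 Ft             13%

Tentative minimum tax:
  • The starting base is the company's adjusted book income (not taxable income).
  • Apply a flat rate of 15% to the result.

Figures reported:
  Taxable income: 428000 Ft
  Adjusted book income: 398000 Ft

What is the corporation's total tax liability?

59700 Ft

Tentative minimum tax:
  Base (adjusted book income): 398000 Ft
  398000 Ft × 15% = 59700 Ft

Regular tax:
  428000 Ft × 7% = 29960 Ft

59700 Ft > 29960 Ft, so the tentative minimum tax is the binding amount.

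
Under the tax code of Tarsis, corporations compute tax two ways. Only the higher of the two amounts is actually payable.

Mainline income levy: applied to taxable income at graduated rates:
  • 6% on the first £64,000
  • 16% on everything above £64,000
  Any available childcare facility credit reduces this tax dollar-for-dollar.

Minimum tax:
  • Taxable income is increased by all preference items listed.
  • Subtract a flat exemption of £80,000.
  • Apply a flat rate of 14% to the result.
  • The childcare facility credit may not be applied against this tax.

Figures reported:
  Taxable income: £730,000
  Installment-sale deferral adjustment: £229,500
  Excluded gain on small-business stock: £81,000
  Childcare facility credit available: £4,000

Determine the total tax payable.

£134,470

Mainline income levy:
  £64,000 × 6% = £3,840
  £666,000 × 16% = £106,560
  → £110,400
  Less childcare facility credit £4,000 → £106,400

Minimum tax:
  Adjusted income: £730,000 + £229,500 + £81,000 = £1,040,500
  Less exemption £80,000 → base £960,500
  £960,500 × 14% = £134,470

£134,470 > £106,400, so the minimum tax is the binding amount.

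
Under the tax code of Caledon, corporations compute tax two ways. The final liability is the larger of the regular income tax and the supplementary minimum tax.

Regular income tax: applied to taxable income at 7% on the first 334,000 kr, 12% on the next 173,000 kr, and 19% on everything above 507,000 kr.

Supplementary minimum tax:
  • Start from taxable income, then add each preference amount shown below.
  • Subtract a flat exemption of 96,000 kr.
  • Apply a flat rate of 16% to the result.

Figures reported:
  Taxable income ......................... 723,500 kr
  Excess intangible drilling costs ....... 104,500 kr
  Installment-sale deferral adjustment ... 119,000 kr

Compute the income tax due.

Regular income tax:
  334,000 kr × 7% = 23,380 kr
  173,000 kr × 12% = 20,760 kr
  216,500 kr × 19% = 41,135 kr
  → 85,275 kr

Supplementary minimum tax:
  Adjusted income: 723,500 kr + 104,500 kr + 119,000 kr = 947,000 kr
  Less exemption 96,000 kr → base 851,000 kr
  851,000 kr × 16% = 136,160 kr

136,160 kr > 85,275 kr, so the supplementary minimum tax is the binding amount.

136,160 kr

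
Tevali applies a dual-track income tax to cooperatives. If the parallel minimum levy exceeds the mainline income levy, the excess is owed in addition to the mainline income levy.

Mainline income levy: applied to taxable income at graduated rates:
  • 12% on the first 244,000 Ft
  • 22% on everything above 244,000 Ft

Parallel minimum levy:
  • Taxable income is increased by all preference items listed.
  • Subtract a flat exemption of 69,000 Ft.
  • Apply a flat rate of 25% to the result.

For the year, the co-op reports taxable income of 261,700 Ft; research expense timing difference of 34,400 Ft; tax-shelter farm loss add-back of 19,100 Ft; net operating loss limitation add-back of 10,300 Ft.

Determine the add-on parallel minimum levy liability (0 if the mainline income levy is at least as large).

30,951 Ft

Mainline income levy:
  244,000 Ft × 12% = 29,280 Ft
  17,700 Ft × 22% = 3,894 Ft
  → 33,174 Ft

Parallel minimum levy:
  Adjusted income: 261,700 Ft + 34,400 Ft + 19,100 Ft + 10,300 Ft = 325,500 Ft
  Less exemption 69,000 Ft → base 256,500 Ft
  256,500 Ft × 25% = 64,125 Ft

Excess of parallel minimum levy over mainline income levy: 64,125 Ft − 33,174 Ft = 30,951 Ft.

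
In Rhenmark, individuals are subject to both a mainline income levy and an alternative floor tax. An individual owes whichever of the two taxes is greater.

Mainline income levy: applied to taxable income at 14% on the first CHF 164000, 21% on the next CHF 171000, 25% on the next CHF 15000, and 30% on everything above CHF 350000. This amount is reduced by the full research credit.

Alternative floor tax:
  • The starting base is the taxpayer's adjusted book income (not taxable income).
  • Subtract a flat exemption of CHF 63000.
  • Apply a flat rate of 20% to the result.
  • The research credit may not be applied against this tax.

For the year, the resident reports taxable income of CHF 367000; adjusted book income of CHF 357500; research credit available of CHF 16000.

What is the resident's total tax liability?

CHF 58900

Mainline income levy:
  CHF 164000 × 14% = CHF 22960
  CHF 171000 × 21% = CHF 35910
  CHF 15000 × 25% = CHF 3750
  CHF 17000 × 30% = CHF 5100
  → CHF 67720
  Less research credit CHF 16000 → CHF 51720

Alternative floor tax:
  Base (adjusted book income): CHF 357500
  Less exemption CHF 63000 → base CHF 294500
  CHF 294500 × 20% = CHF 58900

CHF 58900 > CHF 51720, so the alternative floor tax is the binding amount.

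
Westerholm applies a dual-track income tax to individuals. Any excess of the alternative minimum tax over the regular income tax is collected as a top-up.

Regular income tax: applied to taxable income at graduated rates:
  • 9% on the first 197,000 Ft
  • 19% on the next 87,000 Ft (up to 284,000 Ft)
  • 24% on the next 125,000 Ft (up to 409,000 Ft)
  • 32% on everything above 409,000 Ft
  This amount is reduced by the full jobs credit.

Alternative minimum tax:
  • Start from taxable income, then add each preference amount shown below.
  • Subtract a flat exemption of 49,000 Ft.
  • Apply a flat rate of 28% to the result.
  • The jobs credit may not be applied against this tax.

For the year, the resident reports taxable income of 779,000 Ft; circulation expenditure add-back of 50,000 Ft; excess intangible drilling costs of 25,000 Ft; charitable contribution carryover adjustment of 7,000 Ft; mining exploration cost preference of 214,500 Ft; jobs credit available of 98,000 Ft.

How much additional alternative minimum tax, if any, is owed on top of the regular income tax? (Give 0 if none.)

Regular income tax:
  197,000 Ft × 9% = 17,730 Ft
  87,000 Ft × 19% = 16,530 Ft
  125,000 Ft × 24% = 30,000 Ft
  370,000 Ft × 32% = 118,400 Ft
  → 182,660 Ft
  Less jobs credit 98,000 Ft → 84,660 Ft

Alternative minimum tax:
  Adjusted income: 779,000 Ft + 50,000 Ft + 25,000 Ft + 7,000 Ft + 214,500 Ft = 1,075,500 Ft
  Less exemption 49,000 Ft → base 1,026,500 Ft
  1,026,500 Ft × 28% = 287,420 Ft

Excess of alternative minimum tax over regular income tax: 287,420 Ft − 84,660 Ft = 202,760 Ft.

202,760 Ft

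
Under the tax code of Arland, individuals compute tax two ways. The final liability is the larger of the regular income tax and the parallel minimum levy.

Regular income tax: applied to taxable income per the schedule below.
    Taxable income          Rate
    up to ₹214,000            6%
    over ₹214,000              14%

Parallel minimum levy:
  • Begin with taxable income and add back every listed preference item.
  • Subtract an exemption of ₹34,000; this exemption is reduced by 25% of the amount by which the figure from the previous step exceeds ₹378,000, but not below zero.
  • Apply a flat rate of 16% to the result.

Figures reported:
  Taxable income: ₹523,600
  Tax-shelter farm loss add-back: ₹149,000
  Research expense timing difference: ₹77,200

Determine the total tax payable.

₹119,968

Regular income tax:
  ₹214,000 × 6% = ₹12,840
  ₹309,600 × 14% = ₹43,344
  → ₹56,184

Parallel minimum levy:
  Adjusted income: ₹523,600 + ₹149,000 + ₹77,200 = ₹749,800
  Exemption: 25% × (₹749,800 − ₹378,000) = ₹92,950 ≥ ₹34,000, so the exemption is fully phased out
  Base: ₹749,800 − ₹0 = ₹749,800
  ₹749,800 × 16% = ₹119,968

₹119,968 > ₹56,184, so the parallel minimum levy is the binding amount.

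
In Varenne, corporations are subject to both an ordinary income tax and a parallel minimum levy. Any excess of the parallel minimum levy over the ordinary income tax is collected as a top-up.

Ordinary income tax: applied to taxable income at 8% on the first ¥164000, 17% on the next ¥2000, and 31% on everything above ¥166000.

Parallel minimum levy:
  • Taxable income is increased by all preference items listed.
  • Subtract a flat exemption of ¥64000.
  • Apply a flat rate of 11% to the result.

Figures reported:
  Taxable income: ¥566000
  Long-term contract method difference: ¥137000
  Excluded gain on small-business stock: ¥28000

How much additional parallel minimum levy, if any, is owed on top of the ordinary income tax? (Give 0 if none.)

Ordinary income tax:
  ¥164000 × 8% = ¥13120
  ¥2000 × 17% = ¥340
  ¥400000 × 31% = ¥124000
  → ¥137460

Parallel minimum levy:
  Adjusted income: ¥566000 + ¥137000 + ¥28000 = ¥731000
  Less exemption ¥64000 → base ¥667000
  ¥667000 × 11% = ¥73370

¥73370 ≤ ¥137460, so no add-on is due.

¥0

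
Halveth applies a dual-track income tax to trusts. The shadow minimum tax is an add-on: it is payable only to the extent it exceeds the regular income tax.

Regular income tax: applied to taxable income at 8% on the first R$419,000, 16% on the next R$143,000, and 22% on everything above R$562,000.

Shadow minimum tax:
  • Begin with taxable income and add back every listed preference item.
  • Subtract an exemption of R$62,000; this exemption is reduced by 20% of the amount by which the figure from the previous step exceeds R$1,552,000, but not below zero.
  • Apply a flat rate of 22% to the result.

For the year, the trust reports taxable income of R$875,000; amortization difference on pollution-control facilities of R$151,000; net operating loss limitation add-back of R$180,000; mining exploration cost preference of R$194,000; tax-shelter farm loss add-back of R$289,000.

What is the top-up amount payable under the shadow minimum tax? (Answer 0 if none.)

Shadow minimum tax:
  Adjusted income: R$875,000 + R$151,000 + R$180,000 + R$194,000 + R$289,000 = R$1,689,000
  Exemption: R$62,000 − 20% × (R$1,689,000 − R$1,552,000) = R$62,000 − R$27,400 = R$34,600
  Base: R$1,689,000 − R$34,600 = R$1,654,400
  R$1,654,400 × 22% = R$363,968

Regular income tax:
  R$419,000 × 8% = R$33,520
  R$143,000 × 16% = R$22,880
  R$313,000 × 22% = R$68,860
  → R$125,260

Excess of shadow minimum tax over regular income tax: R$363,968 − R$125,260 = R$238,708.

R$238,708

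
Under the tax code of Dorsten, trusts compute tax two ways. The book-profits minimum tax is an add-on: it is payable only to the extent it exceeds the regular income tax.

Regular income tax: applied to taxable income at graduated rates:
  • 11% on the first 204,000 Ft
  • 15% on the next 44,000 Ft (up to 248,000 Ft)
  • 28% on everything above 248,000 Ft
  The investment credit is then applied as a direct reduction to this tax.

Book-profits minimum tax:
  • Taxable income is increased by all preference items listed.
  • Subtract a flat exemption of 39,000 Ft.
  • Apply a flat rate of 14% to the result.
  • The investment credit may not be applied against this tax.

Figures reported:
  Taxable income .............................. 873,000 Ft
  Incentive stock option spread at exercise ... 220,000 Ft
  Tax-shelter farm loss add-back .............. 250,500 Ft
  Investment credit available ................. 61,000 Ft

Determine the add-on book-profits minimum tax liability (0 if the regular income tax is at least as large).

39,590 Ft

Regular income tax:
  204,000 Ft × 11% = 22,440 Ft
  44,000 Ft × 15% = 6,600 Ft
  625,000 Ft × 28% = 175,000 Ft
  → 204,040 Ft
  Less investment credit 61,000 Ft → 143,040 Ft

Book-profits minimum tax:
  Adjusted income: 873,000 Ft + 220,000 Ft + 250,500 Ft = 1,343,500 Ft
  Less exemption 39,000 Ft → base 1,304,500 Ft
  1,304,500 Ft × 14% = 182,630 Ft

Excess of book-profits minimum tax over regular income tax: 182,630 Ft − 143,040 Ft = 39,590 Ft.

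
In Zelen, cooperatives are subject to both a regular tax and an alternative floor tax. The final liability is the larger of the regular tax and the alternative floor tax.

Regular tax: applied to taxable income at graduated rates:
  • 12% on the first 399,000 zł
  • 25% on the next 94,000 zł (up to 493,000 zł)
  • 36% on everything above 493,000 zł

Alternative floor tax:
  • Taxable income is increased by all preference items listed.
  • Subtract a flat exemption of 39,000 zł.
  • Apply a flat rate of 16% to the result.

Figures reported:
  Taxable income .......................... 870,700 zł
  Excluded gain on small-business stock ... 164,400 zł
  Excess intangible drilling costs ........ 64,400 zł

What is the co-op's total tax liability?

Alternative floor tax:
  Adjusted income: 870,700 zł + 164,400 zł + 64,400 zł = 1,099,500 zł
  Less exemption 39,000 zł → base 1,060,500 zł
  1,060,500 zł × 16% = 169,680 zł

Regular tax:
  399,000 zł × 12% = 47,880 zł
  94,000 zł × 25% = 23,500 zł
  377,700 zł × 36% = 135,972 zł
  → 207,352 zł

207,352 zł > 169,680 zł, so the regular tax governs.

207,352 zł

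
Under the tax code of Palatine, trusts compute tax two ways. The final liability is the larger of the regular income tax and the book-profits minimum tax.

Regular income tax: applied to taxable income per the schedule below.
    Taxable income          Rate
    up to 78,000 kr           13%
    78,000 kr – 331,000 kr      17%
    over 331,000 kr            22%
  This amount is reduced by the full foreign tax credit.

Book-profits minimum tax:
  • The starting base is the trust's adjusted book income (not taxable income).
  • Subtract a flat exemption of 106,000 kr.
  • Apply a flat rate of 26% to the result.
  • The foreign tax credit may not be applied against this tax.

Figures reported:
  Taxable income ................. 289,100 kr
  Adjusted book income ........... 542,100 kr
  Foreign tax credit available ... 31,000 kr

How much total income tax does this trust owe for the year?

113,386 kr

Regular income tax:
  78,000 kr × 13% = 10,140 kr
  211,100 kr × 17% = 35,887 kr
  → 46,027 kr
  Less foreign tax credit 31,000 kr → 15,027 kr

Book-profits minimum tax:
  Base (adjusted book income): 542,100 kr
  Less exemption 106,000 kr → base 436,100 kr
  436,100 kr × 26% = 113,386 kr

113,386 kr > 15,027 kr, so the book-profits minimum tax is the binding amount.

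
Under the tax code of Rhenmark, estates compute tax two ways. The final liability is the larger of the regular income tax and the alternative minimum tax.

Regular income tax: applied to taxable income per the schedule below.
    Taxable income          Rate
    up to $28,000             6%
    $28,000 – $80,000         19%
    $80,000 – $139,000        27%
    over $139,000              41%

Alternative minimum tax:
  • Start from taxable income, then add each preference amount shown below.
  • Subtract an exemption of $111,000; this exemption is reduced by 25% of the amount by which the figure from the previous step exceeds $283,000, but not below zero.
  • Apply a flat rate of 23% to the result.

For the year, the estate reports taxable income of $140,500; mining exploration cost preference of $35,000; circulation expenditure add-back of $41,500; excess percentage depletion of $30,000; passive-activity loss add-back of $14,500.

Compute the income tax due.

Regular income tax:
  $28,000 × 6% = $1,680
  $52,000 × 19% = $9,880
  $59,000 × 27% = $15,930
  $1,500 × 41% = $615
  → $28,105

Alternative minimum tax:
  Adjusted income: $140,500 + $35,000 + $41,500 + $30,000 + $14,500 = $261,500
  Exemption: $261,500 ≤ $283,000, so full $111,000 applies
  Base: $261,500 − $111,000 = $150,500
  $150,500 × 23% = $34,615

$34,615 > $28,105, so the alternative minimum tax is the binding amount.

$34,615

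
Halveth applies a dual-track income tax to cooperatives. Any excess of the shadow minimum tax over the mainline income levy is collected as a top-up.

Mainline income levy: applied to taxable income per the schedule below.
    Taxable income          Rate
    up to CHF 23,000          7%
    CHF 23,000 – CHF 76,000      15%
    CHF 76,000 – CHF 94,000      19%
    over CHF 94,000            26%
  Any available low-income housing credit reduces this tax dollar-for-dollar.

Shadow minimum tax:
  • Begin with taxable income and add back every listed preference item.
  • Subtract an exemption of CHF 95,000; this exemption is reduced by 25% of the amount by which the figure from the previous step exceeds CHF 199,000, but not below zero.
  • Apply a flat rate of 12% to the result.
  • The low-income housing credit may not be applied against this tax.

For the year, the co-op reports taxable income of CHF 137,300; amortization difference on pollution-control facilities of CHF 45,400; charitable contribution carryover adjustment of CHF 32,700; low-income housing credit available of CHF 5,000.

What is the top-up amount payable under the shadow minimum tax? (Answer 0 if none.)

Mainline income levy:
  CHF 23,000 × 7% = CHF 1,610
  CHF 53,000 × 15% = CHF 7,950
  CHF 18,000 × 19% = CHF 3,420
  CHF 43,300 × 26% = CHF 11,258
  → CHF 24,238
  Less low-income housing credit CHF 5,000 → CHF 19,238

Shadow minimum tax:
  Adjusted income: CHF 137,300 + CHF 45,400 + CHF 32,700 = CHF 215,400
  Exemption: CHF 95,000 − 25% × (CHF 215,400 − CHF 199,000) = CHF 95,000 − CHF 4,100 = CHF 90,900
  Base: CHF 215,400 − CHF 90,900 = CHF 124,500
  CHF 124,500 × 12% = CHF 14,940

CHF 14,940 ≤ CHF 19,238, so no add-on is due.

CHF 0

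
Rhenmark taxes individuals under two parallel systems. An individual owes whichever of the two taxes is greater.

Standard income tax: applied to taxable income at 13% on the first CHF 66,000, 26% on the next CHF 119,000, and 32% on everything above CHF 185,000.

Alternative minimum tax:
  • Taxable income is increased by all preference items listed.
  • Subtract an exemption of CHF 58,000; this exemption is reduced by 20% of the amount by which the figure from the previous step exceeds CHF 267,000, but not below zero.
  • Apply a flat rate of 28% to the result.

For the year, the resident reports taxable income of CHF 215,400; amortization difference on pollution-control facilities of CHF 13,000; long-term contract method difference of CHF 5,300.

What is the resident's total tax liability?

CHF 49,248

Alternative minimum tax:
  Adjusted income: CHF 215,400 + CHF 13,000 + CHF 5,300 = CHF 233,700
  Exemption: CHF 233,700 ≤ CHF 267,000, so full CHF 58,000 applies
  Base: CHF 233,700 − CHF 58,000 = CHF 175,700
  CHF 175,700 × 28% = CHF 49,196

Standard income tax:
  CHF 66,000 × 13% = CHF 8,580
  CHF 119,000 × 26% = CHF 30,940
  CHF 30,400 × 32% = CHF 9,728
  → CHF 49,248

CHF 49,248 > CHF 49,196, so the standard income tax governs.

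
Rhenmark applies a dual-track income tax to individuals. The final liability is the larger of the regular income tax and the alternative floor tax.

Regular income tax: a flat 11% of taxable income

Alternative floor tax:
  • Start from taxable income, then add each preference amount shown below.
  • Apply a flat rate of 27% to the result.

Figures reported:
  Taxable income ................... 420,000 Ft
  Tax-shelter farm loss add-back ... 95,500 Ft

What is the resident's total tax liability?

139,185 Ft

Alternative floor tax:
  Adjusted income: 420,000 Ft + 95,500 Ft = 515,500 Ft
  515,500 Ft × 27% = 139,185 Ft

Regular income tax:
  420,000 Ft × 11% = 46,200 Ft

139,185 Ft > 46,200 Ft, so the alternative floor tax is the binding amount.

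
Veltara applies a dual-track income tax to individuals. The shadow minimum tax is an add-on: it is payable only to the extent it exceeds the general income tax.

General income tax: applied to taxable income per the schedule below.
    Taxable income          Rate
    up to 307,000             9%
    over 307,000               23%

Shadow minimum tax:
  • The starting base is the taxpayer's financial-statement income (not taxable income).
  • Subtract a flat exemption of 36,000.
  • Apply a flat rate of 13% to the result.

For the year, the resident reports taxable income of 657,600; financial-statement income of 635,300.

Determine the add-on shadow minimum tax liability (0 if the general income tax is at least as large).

0

General income tax:
  307,000 × 9% = 27,630
  350,600 × 23% = 80,638
  → 108,268

Shadow minimum tax:
  Base (financial-statement income): 635,300
  Less exemption 36,000 → base 599,300
  599,300 × 13% = 77,909

77,909 ≤ 108,268, so no add-on is due.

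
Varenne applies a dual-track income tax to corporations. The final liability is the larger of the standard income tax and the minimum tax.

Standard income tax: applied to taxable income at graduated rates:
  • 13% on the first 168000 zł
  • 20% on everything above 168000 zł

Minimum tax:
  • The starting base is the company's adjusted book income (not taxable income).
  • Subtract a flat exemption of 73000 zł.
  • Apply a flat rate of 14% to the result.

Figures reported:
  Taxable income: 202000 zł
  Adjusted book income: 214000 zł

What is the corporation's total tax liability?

28640 zł

Standard income tax:
  168000 zł × 13% = 21840 zł
  34000 zł × 20% = 6800 zł
  → 28640 zł

Minimum tax:
  Base (adjusted book income): 214000 zł
  Less exemption 73000 zł → base 141000 zł
  141000 zł × 14% = 19740 zł

28640 zł > 19740 zł, so the standard income tax governs.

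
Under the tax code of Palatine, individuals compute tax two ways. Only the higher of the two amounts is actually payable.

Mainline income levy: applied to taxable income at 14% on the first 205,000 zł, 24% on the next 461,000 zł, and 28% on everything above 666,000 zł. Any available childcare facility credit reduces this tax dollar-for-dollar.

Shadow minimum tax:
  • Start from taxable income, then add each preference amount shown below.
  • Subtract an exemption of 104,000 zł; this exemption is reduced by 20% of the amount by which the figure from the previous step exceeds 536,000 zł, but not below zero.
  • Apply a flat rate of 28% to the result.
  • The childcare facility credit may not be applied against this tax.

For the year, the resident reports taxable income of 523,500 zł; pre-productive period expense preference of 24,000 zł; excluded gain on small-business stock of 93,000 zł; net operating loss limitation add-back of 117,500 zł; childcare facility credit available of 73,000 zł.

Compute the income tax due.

195,552 zł

Shadow minimum tax:
  Adjusted income: 523,500 zł + 24,000 zł + 93,000 zł + 117,500 zł = 758,000 zł
  Exemption: 104,000 zł − 20% × (758,000 zł − 536,000 zł) = 104,000 zł − 44,400 zł = 59,600 zł
  Base: 758,000 zł − 59,600 zł = 698,400 zł
  698,400 zł × 28% = 195,552 zł

Mainline income levy:
  205,000 zł × 14% = 28,700 zł
  318,500 zł × 24% = 76,440 zł
  → 105,140 zł
  Less childcare facility credit 73,000 zł → 32,140 zł

195,552 zł > 32,140 zł, so the shadow minimum tax is the binding amount.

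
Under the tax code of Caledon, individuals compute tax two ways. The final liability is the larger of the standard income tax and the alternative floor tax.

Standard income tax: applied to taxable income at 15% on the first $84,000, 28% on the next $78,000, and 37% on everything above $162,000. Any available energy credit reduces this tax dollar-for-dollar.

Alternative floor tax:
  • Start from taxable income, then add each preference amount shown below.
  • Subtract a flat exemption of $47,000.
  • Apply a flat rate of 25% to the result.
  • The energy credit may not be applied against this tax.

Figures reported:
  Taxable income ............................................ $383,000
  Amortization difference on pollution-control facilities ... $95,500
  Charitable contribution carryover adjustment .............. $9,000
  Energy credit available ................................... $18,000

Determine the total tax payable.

$110,125

Standard income tax:
  $84,000 × 15% = $12,600
  $78,000 × 28% = $21,840
  $221,000 × 37% = $81,770
  → $116,210
  Less energy credit $18,000 → $98,210

Alternative floor tax:
  Adjusted income: $383,000 + $95,500 + $9,000 = $487,500
  Less exemption $47,000 → base $440,500
  $440,500 × 25% = $110,125

$110,125 > $98,210, so the alternative floor tax is the binding amount.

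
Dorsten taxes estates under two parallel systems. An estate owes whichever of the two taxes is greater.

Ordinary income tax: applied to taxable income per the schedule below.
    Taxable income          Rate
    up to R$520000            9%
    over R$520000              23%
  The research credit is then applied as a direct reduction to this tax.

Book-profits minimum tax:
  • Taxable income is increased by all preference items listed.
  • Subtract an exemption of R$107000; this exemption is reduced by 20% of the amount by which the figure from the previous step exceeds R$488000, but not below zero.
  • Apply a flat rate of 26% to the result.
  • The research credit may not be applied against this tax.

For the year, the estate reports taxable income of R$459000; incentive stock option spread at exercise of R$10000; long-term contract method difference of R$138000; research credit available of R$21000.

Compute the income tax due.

R$136188

Ordinary income tax:
  R$459000 × 9% = R$41310
  Less research credit R$21000 → R$20310

Book-profits minimum tax:
  Adjusted income: R$459000 + R$10000 + R$138000 = R$607000
  Exemption: R$107000 − 20% × (R$607000 − R$488000) = R$107000 − R$23800 = R$83200
  Base: R$607000 − R$83200 = R$523800
  R$523800 × 26% = R$136188

R$136188 > R$20310, so the book-profits minimum tax is the binding amount.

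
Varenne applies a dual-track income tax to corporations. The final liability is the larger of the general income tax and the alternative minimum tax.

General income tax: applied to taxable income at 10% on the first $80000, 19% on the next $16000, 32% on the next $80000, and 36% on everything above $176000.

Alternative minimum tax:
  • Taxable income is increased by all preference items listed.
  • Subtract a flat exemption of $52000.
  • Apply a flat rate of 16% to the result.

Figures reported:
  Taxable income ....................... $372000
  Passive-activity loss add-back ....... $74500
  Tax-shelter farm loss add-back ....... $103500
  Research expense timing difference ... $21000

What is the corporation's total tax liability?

$107200

General income tax:
  $80000 × 10% = $8000
  $16000 × 19% = $3040
  $80000 × 32% = $25600
  $196000 × 36% = $70560
  → $107200

Alternative minimum tax:
  Adjusted income: $372000 + $74500 + $103500 + $21000 = $571000
  Less exemption $52000 → base $519000
  $519000 × 16% = $83040

$107200 > $83040, so the general income tax governs.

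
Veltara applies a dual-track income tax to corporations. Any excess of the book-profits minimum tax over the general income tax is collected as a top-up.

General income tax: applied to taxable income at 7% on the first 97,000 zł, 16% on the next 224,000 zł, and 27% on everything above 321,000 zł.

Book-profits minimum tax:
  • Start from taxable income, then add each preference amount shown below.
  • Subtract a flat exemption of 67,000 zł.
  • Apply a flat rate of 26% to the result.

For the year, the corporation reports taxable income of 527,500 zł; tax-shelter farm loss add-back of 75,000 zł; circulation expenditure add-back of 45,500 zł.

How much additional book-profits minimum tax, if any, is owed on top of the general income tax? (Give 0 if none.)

General income tax:
  97,000 zł × 7% = 6,790 zł
  224,000 zł × 16% = 35,840 zł
  206,500 zł × 27% = 55,755 zł
  → 98,385 zł

Book-profits minimum tax:
  Adjusted income: 527,500 zł + 75,000 zł + 45,500 zł = 648,000 zł
  Less exemption 67,000 zł → base 581,000 zł
  581,000 zł × 26% = 151,060 zł

Excess of book-profits minimum tax over general income tax: 151,060 zł − 98,385 zł = 52,675 zł.

52,675 zł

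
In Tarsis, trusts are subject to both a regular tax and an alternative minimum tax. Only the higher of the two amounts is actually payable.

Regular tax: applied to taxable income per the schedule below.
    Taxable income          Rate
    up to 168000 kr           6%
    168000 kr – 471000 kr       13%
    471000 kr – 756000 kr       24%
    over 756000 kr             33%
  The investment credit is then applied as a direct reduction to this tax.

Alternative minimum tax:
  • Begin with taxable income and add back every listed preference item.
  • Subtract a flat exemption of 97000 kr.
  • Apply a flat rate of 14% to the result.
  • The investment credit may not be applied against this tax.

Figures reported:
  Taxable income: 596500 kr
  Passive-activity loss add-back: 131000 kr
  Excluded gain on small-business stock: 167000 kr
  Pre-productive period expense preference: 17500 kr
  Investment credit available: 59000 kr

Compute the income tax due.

114100 kr

Alternative minimum tax:
  Adjusted income: 596500 kr + 131000 kr + 167000 kr + 17500 kr = 912000 kr
  Less exemption 97000 kr → base 815000 kr
  815000 kr × 14% = 114100 kr

Regular tax:
  168000 kr × 6% = 10080 kr
  303000 kr × 13% = 39390 kr
  125500 kr × 24% = 30120 kr
  → 79590 kr
  Less investment credit 59000 kr → 20590 kr

114100 kr > 20590 kr, so the alternative minimum tax is the binding amount.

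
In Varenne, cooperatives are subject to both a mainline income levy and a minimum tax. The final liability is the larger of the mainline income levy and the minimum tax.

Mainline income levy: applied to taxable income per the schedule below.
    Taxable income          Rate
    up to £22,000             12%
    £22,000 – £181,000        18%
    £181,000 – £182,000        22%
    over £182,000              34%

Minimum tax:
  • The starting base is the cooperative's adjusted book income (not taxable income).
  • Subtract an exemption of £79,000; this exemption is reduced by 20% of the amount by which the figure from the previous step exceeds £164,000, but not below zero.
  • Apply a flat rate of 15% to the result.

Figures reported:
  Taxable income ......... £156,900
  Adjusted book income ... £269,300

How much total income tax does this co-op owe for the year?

£31,704

Minimum tax:
  Base (adjusted book income): £269,300
  Exemption: £79,000 − 20% × (£269,300 − £164,000) = £79,000 − £21,060 = £57,940
  Base: £269,300 − £57,940 = £211,360
  £211,360 × 15% = £31,704

Mainline income levy:
  £22,000 × 12% = £2,640
  £134,900 × 18% = £24,282
  → £26,922

£31,704 > £26,922, so the minimum tax is the binding amount.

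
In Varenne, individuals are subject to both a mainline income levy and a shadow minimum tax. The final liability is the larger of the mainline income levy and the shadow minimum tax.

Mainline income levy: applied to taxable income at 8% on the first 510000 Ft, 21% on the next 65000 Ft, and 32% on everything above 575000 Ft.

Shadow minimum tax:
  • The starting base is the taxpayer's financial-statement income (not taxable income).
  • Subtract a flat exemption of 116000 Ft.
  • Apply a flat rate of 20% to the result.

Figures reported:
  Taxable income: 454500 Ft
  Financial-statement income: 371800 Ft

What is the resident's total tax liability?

51160 Ft

Shadow minimum tax:
  Base (financial-statement income): 371800 Ft
  Less exemption 116000 Ft → base 255800 Ft
  255800 Ft × 20% = 51160 Ft

Mainline income levy:
  454500 Ft × 8% = 36360 Ft

51160 Ft > 36360 Ft, so the shadow minimum tax is the binding amount.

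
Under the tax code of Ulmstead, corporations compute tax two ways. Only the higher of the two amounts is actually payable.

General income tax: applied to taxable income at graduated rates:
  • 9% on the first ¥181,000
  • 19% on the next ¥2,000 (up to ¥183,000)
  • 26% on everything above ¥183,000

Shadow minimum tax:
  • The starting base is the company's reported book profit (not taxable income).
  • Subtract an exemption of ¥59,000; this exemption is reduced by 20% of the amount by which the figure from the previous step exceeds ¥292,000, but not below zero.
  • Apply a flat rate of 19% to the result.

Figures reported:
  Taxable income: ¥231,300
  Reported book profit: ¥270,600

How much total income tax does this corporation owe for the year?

¥40,204

Shadow minimum tax:
  Base (reported book profit): ¥270,600
  Exemption: ¥270,600 ≤ ¥292,000, so full ¥59,000 applies
  Base: ¥270,600 − ¥59,000 = ¥211,600
  ¥211,600 × 19% = ¥40,204

General income tax:
  ¥181,000 × 9% = ¥16,290
  ¥2,000 × 19% = ¥380
  ¥48,300 × 26% = ¥12,558
  → ¥29,228

¥40,204 > ¥29,228, so the shadow minimum tax is the binding amount.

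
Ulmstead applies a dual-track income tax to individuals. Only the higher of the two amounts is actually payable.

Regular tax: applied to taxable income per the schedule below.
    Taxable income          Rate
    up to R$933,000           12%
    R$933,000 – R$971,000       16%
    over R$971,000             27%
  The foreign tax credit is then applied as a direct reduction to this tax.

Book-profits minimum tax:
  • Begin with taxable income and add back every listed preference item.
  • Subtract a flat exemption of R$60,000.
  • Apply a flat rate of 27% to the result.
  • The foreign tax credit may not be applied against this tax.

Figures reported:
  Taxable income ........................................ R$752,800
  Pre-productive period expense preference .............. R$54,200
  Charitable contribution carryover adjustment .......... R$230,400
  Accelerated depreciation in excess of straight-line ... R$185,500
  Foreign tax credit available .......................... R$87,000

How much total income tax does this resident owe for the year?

R$313,983

Regular tax:
  R$752,800 × 12% = R$90,336
  Less foreign tax credit R$87,000 → R$3,336

Book-profits minimum tax:
  Adjusted income: R$752,800 + R$54,200 + R$230,400 + R$185,500 = R$1,222,900
  Less exemption R$60,000 → base R$1,162,900
  R$1,162,900 × 27% = R$313,983

R$313,983 > R$3,336, so the book-profits minimum tax is the binding amount.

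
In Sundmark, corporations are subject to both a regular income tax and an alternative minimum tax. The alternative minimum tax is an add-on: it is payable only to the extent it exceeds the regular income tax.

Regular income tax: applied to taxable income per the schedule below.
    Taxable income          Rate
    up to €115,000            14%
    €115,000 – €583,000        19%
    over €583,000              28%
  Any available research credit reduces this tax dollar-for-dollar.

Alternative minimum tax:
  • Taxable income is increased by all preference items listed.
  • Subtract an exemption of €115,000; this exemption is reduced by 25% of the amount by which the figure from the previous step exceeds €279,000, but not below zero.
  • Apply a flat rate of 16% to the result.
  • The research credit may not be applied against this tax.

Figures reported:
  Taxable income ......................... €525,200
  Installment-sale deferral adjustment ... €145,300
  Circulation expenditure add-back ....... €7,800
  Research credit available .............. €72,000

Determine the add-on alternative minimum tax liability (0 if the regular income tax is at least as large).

€84,062

Regular income tax:
  €115,000 × 14% = €16,100
  €410,200 × 19% = €77,938
  → €94,038
  Less research credit €72,000 → €22,038

Alternative minimum tax:
  Adjusted income: €525,200 + €145,300 + €7,800 = €678,300
  Exemption: €115,000 − 25% × (€678,300 − €279,000) = €115,000 − €99,825 = €15,175
  Base: €678,300 − €15,175 = €663,125
  €663,125 × 16% = €106,100

Excess of alternative minimum tax over regular income tax: €106,100 − €22,038 = €84,062.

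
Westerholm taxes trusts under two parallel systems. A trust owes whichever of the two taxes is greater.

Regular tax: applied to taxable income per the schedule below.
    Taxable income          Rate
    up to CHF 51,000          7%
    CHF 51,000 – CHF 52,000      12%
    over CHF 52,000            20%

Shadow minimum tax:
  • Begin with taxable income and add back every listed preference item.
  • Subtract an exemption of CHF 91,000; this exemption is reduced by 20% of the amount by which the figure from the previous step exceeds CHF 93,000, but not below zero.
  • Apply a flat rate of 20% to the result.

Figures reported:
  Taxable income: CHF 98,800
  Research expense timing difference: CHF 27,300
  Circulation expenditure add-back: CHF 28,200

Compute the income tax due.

CHF 15,112

Regular tax:
  CHF 51,000 × 7% = CHF 3,570
  CHF 1,000 × 12% = CHF 120
  CHF 46,800 × 20% = CHF 9,360
  → CHF 13,050

Shadow minimum tax:
  Adjusted income: CHF 98,800 + CHF 27,300 + CHF 28,200 = CHF 154,300
  Exemption: CHF 91,000 − 20% × (CHF 154,300 − CHF 93,000) = CHF 91,000 − CHF 12,260 = CHF 78,740
  Base: CHF 154,300 − CHF 78,740 = CHF 75,560
  CHF 75,560 × 20% = CHF 15,112

CHF 15,112 > CHF 13,050, so the shadow minimum tax is the binding amount.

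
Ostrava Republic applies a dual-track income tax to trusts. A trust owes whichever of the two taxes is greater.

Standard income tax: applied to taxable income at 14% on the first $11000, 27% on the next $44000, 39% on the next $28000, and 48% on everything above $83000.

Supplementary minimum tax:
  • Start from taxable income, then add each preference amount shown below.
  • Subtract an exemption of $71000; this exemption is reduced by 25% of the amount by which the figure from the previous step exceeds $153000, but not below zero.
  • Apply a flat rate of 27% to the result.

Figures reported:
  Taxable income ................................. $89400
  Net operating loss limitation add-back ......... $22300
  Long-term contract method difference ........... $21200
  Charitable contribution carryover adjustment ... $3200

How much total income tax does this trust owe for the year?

Supplementary minimum tax:
  Adjusted income: $89400 + $22300 + $21200 + $3200 = $136100
  Exemption: $136100 ≤ $153000, so full $71000 applies
  Base: $136100 − $71000 = $65100
  $65100 × 27% = $17577

Standard income tax:
  $11000 × 14% = $1540
  $44000 × 27% = $11880
  $28000 × 39% = $10920
  $6400 × 48% = $3072
  → $27412

$27412 > $17577, so the standard income tax governs.

$27412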